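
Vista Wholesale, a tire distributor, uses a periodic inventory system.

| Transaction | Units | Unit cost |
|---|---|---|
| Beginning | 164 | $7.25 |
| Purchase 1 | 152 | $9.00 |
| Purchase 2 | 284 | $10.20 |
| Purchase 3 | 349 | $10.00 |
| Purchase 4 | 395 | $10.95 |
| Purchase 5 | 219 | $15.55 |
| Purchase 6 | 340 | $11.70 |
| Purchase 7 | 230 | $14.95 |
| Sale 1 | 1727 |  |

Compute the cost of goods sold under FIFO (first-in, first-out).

Sale 1 (1727) [FIFO — oldest first]: 164 @ $7.25 + 152 @ $9.00 + 284 @ $10.20 + 349 @ $10.00 + 395 @ $10.95 + 219 @ $15.55 + 164 @ $11.70 = $18,593.30
Ending inventory: 176 @ $11.70 + 230 @ $14.95 = $5,497.70

COGS = $18,593.30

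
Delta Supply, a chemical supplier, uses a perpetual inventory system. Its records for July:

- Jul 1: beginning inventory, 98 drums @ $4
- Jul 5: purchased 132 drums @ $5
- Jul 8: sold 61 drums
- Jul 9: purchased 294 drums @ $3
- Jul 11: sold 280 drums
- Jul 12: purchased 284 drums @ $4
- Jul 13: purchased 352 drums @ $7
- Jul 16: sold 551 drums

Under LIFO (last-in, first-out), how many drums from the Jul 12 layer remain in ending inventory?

Jul 8, 61 sold [LIFO — newest first]: 61 @ $5 = $305
Jul 11, 280 sold [LIFO — newest first]: 280 @ $3 = $840
Jul 16, 551 sold [LIFO — newest first]: 352 @ $7 + 199 @ $4 = $3,260
Total COGS = $305 + $840 + $3,260 = $4,405
Ending inventory: 98 @ $4 + 71 @ $5 + 14 @ $3 + 85 @ $4 = $1,129

85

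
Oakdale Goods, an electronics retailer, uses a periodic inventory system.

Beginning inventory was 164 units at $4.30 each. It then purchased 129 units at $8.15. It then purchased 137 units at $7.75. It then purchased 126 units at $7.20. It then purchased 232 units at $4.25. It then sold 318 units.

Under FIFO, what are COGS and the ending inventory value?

COGS = $1,950.30; ending inventory = $2,761.20

Sale 1 (318) [FIFO — oldest first]: 164 @ $4.30 + 129 @ $8.15 + 25 @ $7.75 = $1,950.30
Ending inventory: 112 @ $7.75 + 126 @ $7.20 + 232 @ $4.25 = $2,761.20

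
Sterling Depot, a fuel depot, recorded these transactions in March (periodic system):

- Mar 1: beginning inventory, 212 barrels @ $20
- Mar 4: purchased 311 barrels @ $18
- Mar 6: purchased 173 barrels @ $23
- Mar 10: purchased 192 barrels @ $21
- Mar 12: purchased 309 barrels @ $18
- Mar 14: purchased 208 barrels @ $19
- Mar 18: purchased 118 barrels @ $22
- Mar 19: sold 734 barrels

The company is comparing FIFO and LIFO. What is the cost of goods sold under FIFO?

FIFO COGS: 212 @ $20 + 311 @ $18 + 173 @ $23 + 38 @ $21 = $14,615
LIFO COGS: 118 @ $22 + 208 @ $19 + 309 @ $18 + 99 @ $21 = $14,189

COGS = $14,615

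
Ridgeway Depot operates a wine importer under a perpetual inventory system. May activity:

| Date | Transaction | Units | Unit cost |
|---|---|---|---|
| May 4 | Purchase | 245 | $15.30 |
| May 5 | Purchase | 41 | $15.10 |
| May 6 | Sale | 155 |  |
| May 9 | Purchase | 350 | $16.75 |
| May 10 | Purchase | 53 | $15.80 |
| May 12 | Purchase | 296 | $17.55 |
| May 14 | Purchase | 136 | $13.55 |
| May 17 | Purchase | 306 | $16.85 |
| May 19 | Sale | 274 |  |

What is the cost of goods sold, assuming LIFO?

May 6, 155 sold [LIFO — newest first]: 41 @ $15.10 + 114 @ $15.30 = $2,363.30
May 19, 274 sold [LIFO — newest first]: 274 @ $16.85 = $4,616.90
Total COGS = $2,363.30 + $4,616.90 = $6,980.20
Ending inventory: 131 @ $15.30 + 350 @ $16.75 + 53 @ $15.80 + 296 @ $17.55 + 136 @ $13.55 + 32 @ $16.85 = $16,281.00

COGS = $6,980.20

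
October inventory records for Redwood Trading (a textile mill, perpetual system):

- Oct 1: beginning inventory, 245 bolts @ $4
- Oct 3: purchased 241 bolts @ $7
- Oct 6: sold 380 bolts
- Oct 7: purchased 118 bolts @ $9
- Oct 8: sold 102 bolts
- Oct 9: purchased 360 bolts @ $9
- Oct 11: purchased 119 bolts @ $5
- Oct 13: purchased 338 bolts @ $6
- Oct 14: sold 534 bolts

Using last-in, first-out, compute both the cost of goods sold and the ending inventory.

COGS = $6,477; ending inventory = $3,115

Oct 6, 380 sold [LIFO — newest first]: 241 @ $7 + 139 @ $4 = $2,243
Oct 8, 102 sold [LIFO — newest first]: 102 @ $9 = $918
Oct 14, 534 sold [LIFO — newest first]: 338 @ $6 + 119 @ $5 + 77 @ $9 = $3,316
Total COGS = $2,243 + $918 + $3,316 = $6,477
Ending inventory: 106 @ $4 + 16 @ $9 + 283 @ $9 = $3,115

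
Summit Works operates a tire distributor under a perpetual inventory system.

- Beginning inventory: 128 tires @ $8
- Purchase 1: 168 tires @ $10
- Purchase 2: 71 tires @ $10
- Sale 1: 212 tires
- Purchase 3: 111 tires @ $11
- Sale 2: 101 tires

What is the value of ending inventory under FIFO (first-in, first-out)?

Sale 1 (212) [FIFO — oldest first]: 128 @ $8 + 84 @ $10 = $1,864
Sale 2 (101) [FIFO — oldest first]: 84 @ $10 + 17 @ $10 = $1,010
Total COGS = $1,864 + $1,010 = $2,874
Ending inventory: 54 @ $10 + 111 @ $11 = $1,761

Ending inventory = $1,761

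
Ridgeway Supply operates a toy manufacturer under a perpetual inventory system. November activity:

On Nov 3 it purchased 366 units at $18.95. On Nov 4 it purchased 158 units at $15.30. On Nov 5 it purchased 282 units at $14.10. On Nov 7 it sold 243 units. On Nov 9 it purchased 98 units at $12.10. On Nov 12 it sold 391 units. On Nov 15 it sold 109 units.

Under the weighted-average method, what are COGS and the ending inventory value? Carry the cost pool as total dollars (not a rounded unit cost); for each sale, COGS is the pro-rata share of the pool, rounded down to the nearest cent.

After Nov 3: 366 on hand, pool $6,935.70 (≈ $18.9500 each)
After Nov 4: 524 on hand, pool $9,353.10 (≈ $17.8494 each)
After Nov 5: 806 on hand, pool $13,329.30 (≈ $16.5376 each)
Nov 7, sell 243: 243/806 × $13,329.30 → $4,018.63
After Nov 9: 661 on hand, pool $10,496.47 (≈ $15.8797 each)
Nov 12, sell 391: 391/661 × $10,496.47 → $6,208.95
Nov 15, sell 109: 109/270 × $4,287.52 → $1,730.88
Total COGS = $4,018.63 + $6,208.95 + $1,730.88 = $11,958.46
Ending inventory (cost pool remaining) = $2,556.64
Check: goods available $14,515.10 = COGS $11,958.46 + ending $2,556.64

COGS = $11,958.46; ending inventory = $2,556.64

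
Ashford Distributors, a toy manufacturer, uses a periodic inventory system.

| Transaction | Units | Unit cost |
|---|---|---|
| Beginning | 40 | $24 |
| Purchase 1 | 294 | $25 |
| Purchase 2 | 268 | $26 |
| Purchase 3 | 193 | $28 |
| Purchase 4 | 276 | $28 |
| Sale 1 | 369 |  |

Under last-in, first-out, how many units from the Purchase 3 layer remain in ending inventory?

100

Sale 1 (369) [LIFO — newest first]: 276 @ $28 + 93 @ $28 = $10,332
Ending inventory: 40 @ $24 + 294 @ $25 + 268 @ $26 + 100 @ $28 = $18,078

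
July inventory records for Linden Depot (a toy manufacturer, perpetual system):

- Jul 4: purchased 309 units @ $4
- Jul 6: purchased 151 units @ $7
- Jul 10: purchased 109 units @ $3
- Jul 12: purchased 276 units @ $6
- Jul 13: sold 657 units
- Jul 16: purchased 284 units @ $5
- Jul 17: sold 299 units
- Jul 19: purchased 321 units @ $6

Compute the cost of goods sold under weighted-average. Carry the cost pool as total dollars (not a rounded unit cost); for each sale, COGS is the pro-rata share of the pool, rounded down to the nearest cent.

After Jul 4: 309 on hand, pool $1,236.00 (≈ $4.0000 each)
After Jul 6: 460 on hand, pool $2,293.00 (≈ $4.9848 each)
After Jul 10: 569 on hand, pool $2,620.00 (≈ $4.6046 each)
After Jul 12: 845 on hand, pool $4,276.00 (≈ $5.0604 each)
Jul 13, sell 657: 657/845 × $4,276.00 → $3,324.65
After Jul 16: 472 on hand, pool $2,371.35 (≈ $5.0240 each)
Jul 17, sell 299: 299/472 × $2,371.35 → $1,502.18
After Jul 19: 494 on hand, pool $2,795.17 (≈ $5.6582 each)
Total COGS = $3,324.65 + $1,502.18 = $4,826.83
Ending inventory (cost pool remaining) = $2,795.17

COGS = $4,826.83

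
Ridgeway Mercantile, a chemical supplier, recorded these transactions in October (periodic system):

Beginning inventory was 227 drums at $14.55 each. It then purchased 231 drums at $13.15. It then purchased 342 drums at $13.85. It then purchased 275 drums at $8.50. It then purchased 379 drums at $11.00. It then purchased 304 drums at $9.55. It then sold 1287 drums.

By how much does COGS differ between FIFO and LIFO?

FIFO COGS: 227 @ $14.55 + 231 @ $13.15 + 342 @ $13.85 + 275 @ $8.50 + 212 @ $11.00 = $15,746.70
LIFO COGS: 304 @ $9.55 + 379 @ $11.00 + 275 @ $8.50 + 329 @ $13.85 = $13,966.35
Difference = |$15,746.70 − $13,966.35| = $1,780.35

$1,780.35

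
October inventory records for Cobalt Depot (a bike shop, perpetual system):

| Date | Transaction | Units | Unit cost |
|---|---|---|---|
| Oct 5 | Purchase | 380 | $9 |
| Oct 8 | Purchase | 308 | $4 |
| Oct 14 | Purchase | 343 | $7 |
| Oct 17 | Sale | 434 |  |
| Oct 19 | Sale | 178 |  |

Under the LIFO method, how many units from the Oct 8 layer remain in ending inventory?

39

Oct 17, 434 sold [LIFO — newest first]: 343 @ $7 + 91 @ $4 = $2,765
Oct 19, 178 sold [LIFO — newest first]: 178 @ $4 = $712
Total COGS = $2,765 + $712 = $3,477
Ending inventory: 380 @ $9 + 39 @ $4 = $3,576
Check: goods available $7,053 = COGS $3,477 + ending $3,576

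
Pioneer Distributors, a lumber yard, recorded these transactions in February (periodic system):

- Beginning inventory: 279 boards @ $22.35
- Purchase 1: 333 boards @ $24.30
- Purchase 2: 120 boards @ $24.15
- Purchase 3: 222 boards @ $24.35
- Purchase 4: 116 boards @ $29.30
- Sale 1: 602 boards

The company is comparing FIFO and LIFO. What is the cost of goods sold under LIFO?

COGS = $15,201.70

FIFO COGS: 279 @ $22.35 + 323 @ $24.30 = $14,084.55
LIFO COGS: 116 @ $29.30 + 222 @ $24.35 + 120 @ $24.15 + 144 @ $24.30 = $15,201.70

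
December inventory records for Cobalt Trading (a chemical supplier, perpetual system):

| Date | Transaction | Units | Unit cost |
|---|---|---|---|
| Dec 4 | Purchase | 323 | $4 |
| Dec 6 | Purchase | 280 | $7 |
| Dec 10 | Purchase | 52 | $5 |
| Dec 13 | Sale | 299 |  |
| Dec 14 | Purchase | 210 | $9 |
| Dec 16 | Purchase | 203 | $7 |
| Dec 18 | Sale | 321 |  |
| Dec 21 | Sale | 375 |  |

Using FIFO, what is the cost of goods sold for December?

Dec 13, 299 sold [FIFO — oldest first]: 299 @ $4 = $1,196
Dec 18, 321 sold [FIFO — oldest first]: 24 @ $4 + 280 @ $7 + 17 @ $5 = $2,141
Dec 21, 375 sold [FIFO — oldest first]: 35 @ $5 + 210 @ $9 + 130 @ $7 = $2,975
Total COGS = $1,196 + $2,141 + $2,975 = $6,312
Ending inventory: 73 @ $7 = $511
Check: goods available $6,823 = COGS $6,312 + ending $511

COGS = $6,312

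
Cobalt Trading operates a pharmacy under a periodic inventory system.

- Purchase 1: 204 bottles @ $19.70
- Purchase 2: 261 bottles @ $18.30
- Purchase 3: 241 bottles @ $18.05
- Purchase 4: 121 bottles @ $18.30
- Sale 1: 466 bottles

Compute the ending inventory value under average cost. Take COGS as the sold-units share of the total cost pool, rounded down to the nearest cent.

Ending inventory = $6,704.67

Sale 1, sell 466: 466/827 × $15,359.45 → $8,654.78
Ending inventory (cost pool remaining) = $6,704.67
Check: goods available $15,359.45 = COGS $8,654.78 + ending $6,704.67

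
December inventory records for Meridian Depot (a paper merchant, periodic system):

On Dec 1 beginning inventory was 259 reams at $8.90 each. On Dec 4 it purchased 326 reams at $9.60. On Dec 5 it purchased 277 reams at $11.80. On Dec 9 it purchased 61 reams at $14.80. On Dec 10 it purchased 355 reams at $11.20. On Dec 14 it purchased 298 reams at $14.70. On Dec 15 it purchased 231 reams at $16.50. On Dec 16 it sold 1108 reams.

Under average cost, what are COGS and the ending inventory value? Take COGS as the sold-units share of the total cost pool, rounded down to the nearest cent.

Dec 16, sell 1108: 1108/1807 × $21,774.20 → $13,351.30
Ending inventory (cost pool remaining) = $8,422.90

COGS = $13,351.30; ending inventory = $8,422.90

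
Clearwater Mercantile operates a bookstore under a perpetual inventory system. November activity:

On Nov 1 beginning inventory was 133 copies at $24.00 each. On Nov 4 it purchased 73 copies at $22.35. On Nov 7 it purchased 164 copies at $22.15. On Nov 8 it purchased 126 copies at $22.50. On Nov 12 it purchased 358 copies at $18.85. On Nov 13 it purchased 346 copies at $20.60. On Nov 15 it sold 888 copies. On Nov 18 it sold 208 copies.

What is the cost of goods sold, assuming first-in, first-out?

COGS = $23,024.65

Nov 15, 888 sold [FIFO — oldest first]: 133 @ $24.00 + 73 @ $22.35 + 164 @ $22.15 + 126 @ $22.50 + 358 @ $18.85 + 34 @ $20.60 = $18,739.85
Nov 18, 208 sold [FIFO — oldest first]: 208 @ $20.60 = $4,284.80
Total COGS = $18,739.85 + $4,284.80 = $23,024.65
Ending inventory: 104 @ $20.60 = $2,142.40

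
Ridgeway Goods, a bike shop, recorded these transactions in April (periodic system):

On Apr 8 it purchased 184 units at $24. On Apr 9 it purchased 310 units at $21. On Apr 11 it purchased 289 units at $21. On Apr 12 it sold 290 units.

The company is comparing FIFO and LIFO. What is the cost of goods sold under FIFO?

FIFO COGS: 184 @ $24 + 106 @ $21 = $6,642
LIFO COGS: 289 @ $21 + 1 @ $21 = $6,090

COGS = $6,642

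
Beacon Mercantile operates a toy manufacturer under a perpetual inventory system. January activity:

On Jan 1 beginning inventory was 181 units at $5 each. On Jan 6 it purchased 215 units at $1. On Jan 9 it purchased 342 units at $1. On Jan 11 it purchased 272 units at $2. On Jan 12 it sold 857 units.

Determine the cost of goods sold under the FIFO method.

Jan 12, 857 sold [FIFO — oldest first]: 181 @ $5 + 215 @ $1 + 342 @ $1 + 119 @ $2 = $1,700
Ending inventory: 153 @ $2 = $306

COGS = $1,700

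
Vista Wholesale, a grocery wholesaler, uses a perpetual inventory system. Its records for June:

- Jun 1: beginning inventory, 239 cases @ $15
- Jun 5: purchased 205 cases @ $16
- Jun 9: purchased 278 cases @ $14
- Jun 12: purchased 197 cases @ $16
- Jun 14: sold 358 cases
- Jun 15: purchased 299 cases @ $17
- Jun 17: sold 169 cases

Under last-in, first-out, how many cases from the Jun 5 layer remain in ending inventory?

205

Jun 14, 358 sold [LIFO — newest first]: 197 @ $16 + 161 @ $14 = $5,406
Jun 17, 169 sold [LIFO — newest first]: 169 @ $17 = $2,873
Total COGS = $5,406 + $2,873 = $8,279
Ending inventory: 239 @ $15 + 205 @ $16 + 117 @ $14 + 130 @ $17 = $10,713
Check: goods available $18,992 = COGS $8,279 + ending $10,713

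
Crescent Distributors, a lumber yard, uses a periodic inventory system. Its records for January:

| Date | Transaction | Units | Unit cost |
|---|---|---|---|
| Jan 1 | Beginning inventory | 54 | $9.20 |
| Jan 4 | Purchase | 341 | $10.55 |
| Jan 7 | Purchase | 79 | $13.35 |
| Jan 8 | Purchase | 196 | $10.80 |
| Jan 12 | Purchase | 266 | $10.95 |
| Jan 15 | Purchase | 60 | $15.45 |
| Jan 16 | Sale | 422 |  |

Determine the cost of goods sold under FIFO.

COGS = $4,454.80

Jan 16, 422 sold [FIFO — oldest first]: 54 @ $9.20 + 341 @ $10.55 + 27 @ $13.35 = $4,454.80
Ending inventory: 52 @ $13.35 + 196 @ $10.80 + 266 @ $10.95 + 60 @ $15.45 = $6,650.70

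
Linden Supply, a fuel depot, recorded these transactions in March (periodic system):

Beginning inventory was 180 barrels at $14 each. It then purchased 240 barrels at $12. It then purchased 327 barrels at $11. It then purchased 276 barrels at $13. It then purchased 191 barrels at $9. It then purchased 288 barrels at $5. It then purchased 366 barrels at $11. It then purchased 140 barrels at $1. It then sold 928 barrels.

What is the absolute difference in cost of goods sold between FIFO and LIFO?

FIFO COGS: 180 @ $14 + 240 @ $12 + 327 @ $11 + 181 @ $13 = $11,350
LIFO COGS: 140 @ $1 + 366 @ $11 + 288 @ $5 + 134 @ $9 = $6,812
Difference = |$11,350 − $6,812| = $4,538

$4,538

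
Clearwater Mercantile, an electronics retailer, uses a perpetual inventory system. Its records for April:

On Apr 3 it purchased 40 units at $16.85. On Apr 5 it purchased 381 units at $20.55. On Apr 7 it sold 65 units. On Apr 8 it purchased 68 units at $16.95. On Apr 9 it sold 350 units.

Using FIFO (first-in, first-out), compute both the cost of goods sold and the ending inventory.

COGS = $8,380.25; ending inventory = $1,275.90

Apr 7, 65 sold [FIFO — oldest first]: 40 @ $16.85 + 25 @ $20.55 = $1,187.75
Apr 9, 350 sold [FIFO — oldest first]: 350 @ $20.55 = $7,192.50
Total COGS = $1,187.75 + $7,192.50 = $8,380.25
Ending inventory: 6 @ $20.55 + 68 @ $16.95 = $1,275.90
Check: goods available $9,656.15 = COGS $8,380.25 + ending $1,275.90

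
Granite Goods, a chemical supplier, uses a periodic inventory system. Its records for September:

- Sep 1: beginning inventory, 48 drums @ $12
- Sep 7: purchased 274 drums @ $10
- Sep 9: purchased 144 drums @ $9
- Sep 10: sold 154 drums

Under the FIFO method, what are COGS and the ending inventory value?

Sep 10, 154 sold [FIFO — oldest first]: 48 @ $12 + 106 @ $10 = $1,636
Ending inventory: 168 @ $10 + 144 @ $9 = $2,976

COGS = $1,636; ending inventory = $2,976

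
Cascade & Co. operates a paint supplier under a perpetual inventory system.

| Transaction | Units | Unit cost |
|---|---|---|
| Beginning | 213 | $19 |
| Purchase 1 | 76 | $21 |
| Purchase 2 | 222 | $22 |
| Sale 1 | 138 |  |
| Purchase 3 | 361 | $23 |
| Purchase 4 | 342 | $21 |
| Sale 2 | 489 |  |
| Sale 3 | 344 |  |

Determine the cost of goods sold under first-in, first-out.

COGS = $20,909

Sale 1 (138) [FIFO — oldest first]: 138 @ $19 = $2,622
Sale 2 (489) [FIFO — oldest first]: 75 @ $19 + 76 @ $21 + 222 @ $22 + 116 @ $23 = $10,573
Sale 3 (344) [FIFO — oldest first]: 245 @ $23 + 99 @ $21 = $7,714
Total COGS = $2,622 + $10,573 + $7,714 = $20,909
Ending inventory: 243 @ $21 = $5,103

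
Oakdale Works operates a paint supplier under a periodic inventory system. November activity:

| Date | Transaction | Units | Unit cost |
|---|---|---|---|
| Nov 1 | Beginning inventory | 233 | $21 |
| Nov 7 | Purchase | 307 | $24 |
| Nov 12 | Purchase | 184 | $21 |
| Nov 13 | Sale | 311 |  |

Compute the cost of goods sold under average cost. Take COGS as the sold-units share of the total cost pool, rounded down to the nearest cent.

COGS = $6,926.62

Nov 13, sell 311: 311/724 × $16,125.00 → $6,926.62
Ending inventory (cost pool remaining) = $9,198.38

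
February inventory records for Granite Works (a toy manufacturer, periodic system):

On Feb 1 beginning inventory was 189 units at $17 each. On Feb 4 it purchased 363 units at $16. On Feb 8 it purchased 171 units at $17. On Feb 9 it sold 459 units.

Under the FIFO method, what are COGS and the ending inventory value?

COGS = $7,533; ending inventory = $4,395

Feb 9, 459 sold [FIFO — oldest first]: 189 @ $17 + 270 @ $16 = $7,533
Ending inventory: 93 @ $16 + 171 @ $17 = $4,395
Check: goods available $11,928 = COGS $7,533 + ending $4,395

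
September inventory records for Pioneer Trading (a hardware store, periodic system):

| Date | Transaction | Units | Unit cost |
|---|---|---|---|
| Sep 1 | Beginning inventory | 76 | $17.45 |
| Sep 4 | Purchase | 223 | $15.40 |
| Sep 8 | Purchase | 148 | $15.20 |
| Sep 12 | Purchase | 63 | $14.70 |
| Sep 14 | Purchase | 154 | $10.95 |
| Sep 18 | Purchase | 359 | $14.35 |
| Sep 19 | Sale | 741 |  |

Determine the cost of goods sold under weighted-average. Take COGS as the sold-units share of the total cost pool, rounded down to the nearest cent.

Sep 19, sell 741: 741/1023 × $14,774.05 → $10,701.43
Ending inventory (cost pool remaining) = $4,072.62
Check: goods available $14,774.05 = COGS $10,701.43 + ending $4,072.62

COGS = $10,701.43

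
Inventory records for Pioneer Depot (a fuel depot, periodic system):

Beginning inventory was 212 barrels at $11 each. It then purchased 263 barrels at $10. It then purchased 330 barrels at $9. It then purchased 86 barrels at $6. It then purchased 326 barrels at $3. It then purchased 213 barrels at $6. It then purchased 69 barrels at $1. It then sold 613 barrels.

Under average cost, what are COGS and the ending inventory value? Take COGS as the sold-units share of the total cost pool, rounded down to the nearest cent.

COGS = $4,405.50; ending inventory = $6,367.50

Sale 1, sell 613: 613/1499 × $10,773.00 → $4,405.50
Ending inventory (cost pool remaining) = $6,367.50
Check: goods available $10,773.00 = COGS $4,405.50 + ending $6,367.50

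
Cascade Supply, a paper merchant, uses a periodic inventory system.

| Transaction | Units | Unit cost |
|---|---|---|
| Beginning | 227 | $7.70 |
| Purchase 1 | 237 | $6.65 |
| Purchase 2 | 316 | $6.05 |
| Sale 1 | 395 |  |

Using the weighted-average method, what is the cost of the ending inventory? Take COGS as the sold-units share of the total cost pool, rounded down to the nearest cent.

Ending inventory = $2,584.32

Sale 1, sell 395: 395/780 × $5,235.75 → $2,651.43
Ending inventory (cost pool remaining) = $2,584.32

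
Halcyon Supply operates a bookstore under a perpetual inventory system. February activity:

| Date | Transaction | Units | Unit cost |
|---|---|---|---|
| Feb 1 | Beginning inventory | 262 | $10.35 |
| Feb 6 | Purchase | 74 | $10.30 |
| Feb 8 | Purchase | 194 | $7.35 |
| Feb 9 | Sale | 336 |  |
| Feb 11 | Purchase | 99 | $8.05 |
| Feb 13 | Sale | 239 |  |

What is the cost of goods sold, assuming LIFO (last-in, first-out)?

COGS = $5,137.85

Feb 9, 336 sold [LIFO — newest first]: 194 @ $7.35 + 74 @ $10.30 + 68 @ $10.35 = $2,891.90
Feb 13, 239 sold [LIFO — newest first]: 99 @ $8.05 + 140 @ $10.35 = $2,245.95
Total COGS = $2,891.90 + $2,245.95 = $5,137.85
Ending inventory: 54 @ $10.35 = $558.90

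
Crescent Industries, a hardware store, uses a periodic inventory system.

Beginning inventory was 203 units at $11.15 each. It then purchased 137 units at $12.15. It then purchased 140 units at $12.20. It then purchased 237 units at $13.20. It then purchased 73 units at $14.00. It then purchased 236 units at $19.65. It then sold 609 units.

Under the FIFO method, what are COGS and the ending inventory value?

COGS = $7,338.80; ending inventory = $7,085.00

Sale 1 (609) [FIFO — oldest first]: 203 @ $11.15 + 137 @ $12.15 + 140 @ $12.20 + 129 @ $13.20 = $7,338.80
Ending inventory: 108 @ $13.20 + 73 @ $14.00 + 236 @ $19.65 = $7,085.00
Check: goods available $14,423.80 = COGS $7,338.80 + ending $7,085.00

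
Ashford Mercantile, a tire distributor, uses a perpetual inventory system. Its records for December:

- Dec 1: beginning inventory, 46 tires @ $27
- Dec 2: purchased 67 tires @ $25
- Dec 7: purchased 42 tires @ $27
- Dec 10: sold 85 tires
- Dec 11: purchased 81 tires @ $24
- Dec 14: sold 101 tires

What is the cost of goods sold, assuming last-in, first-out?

Dec 10, 85 sold [LIFO — newest first]: 42 @ $27 + 43 @ $25 = $2,209
Dec 14, 101 sold [LIFO — newest first]: 81 @ $24 + 20 @ $25 = $2,444
Total COGS = $2,209 + $2,444 = $4,653
Ending inventory: 46 @ $27 + 4 @ $25 = $1,342
Check: goods available $5,995 = COGS $4,653 + ending $1,342

COGS = $4,653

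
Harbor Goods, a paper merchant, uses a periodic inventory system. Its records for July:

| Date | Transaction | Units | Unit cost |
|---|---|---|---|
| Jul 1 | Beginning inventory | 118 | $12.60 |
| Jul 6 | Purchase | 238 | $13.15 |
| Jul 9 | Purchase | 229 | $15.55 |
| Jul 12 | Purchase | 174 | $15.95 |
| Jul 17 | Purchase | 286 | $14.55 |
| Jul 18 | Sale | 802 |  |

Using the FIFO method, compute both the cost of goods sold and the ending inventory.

Jul 18, 802 sold [FIFO — oldest first]: 118 @ $12.60 + 238 @ $13.15 + 229 @ $15.55 + 174 @ $15.95 + 43 @ $14.55 = $11,578.40
Ending inventory: 243 @ $14.55 = $3,535.65
Check: goods available $15,114.05 = COGS $11,578.40 + ending $3,535.65

COGS = $11,578.40; ending inventory = $3,535.65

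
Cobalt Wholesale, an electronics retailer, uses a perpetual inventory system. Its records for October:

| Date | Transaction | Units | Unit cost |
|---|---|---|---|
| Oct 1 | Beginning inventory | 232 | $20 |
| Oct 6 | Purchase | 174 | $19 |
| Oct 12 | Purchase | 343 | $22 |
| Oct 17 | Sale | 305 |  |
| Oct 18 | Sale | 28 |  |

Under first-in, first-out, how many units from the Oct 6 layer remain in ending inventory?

Oct 17, 305 sold [FIFO — oldest first]: 232 @ $20 + 73 @ $19 = $6,027
Oct 18, 28 sold [FIFO — oldest first]: 28 @ $19 = $532
Total COGS = $6,027 + $532 = $6,559
Ending inventory: 73 @ $19 + 343 @ $22 = $8,933
Check: goods available $15,492 = COGS $6,559 + ending $8,933

73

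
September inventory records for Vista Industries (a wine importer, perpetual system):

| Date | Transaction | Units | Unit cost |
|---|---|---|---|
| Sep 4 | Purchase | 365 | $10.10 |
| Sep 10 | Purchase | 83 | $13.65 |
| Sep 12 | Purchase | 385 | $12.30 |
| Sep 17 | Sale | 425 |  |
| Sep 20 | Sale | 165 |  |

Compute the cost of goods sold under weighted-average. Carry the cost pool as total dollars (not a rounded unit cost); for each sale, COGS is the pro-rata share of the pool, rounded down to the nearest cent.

COGS = $6,767.60

After Sep 4: 365 on hand, pool $3,686.50 (≈ $10.1000 each)
After Sep 10: 448 on hand, pool $4,819.45 (≈ $10.7577 each)
After Sep 12: 833 on hand, pool $9,554.95 (≈ $11.4705 each)
Sep 17, sell 425: 425/833 × $9,554.95 → $4,874.97
Sep 20, sell 165: 165/408 × $4,679.98 → $1,892.63
Total COGS = $4,874.97 + $1,892.63 = $6,767.60
Ending inventory (cost pool remaining) = $2,787.35
Check: goods available $9,554.95 = COGS $6,767.60 + ending $2,787.35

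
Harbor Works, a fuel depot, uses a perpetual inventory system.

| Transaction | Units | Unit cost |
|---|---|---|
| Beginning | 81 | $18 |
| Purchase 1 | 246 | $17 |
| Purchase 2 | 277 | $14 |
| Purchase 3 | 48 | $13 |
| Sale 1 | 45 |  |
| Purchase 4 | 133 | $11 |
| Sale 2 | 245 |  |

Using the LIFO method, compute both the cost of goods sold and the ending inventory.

COGS = $3,613; ending inventory = $7,992

Sale 1 (45) [LIFO — newest first]: 45 @ $13 = $585
Sale 2 (245) [LIFO — newest first]: 133 @ $11 + 3 @ $13 + 109 @ $14 = $3,028
Total COGS = $585 + $3,028 = $3,613
Ending inventory: 81 @ $18 + 246 @ $17 + 168 @ $14 = $7,992
Check: goods available $11,605 = COGS $3,613 + ending $7,992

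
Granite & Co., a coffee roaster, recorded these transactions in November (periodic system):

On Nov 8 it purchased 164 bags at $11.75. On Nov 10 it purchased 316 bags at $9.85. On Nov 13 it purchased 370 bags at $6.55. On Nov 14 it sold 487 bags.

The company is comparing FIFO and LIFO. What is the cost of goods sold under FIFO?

COGS = $5,085.45

FIFO COGS: 164 @ $11.75 + 316 @ $9.85 + 7 @ $6.55 = $5,085.45
LIFO COGS: 370 @ $6.55 + 117 @ $9.85 = $3,575.95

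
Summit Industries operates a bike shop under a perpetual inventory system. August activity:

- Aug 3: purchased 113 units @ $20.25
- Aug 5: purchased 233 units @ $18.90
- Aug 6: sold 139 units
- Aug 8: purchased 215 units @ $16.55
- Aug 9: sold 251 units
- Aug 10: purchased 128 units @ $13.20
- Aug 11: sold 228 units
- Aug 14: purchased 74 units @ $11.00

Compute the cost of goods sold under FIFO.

COGS = $11,002.60

Aug 6, 139 sold [FIFO — oldest first]: 113 @ $20.25 + 26 @ $18.90 = $2,779.65
Aug 9, 251 sold [FIFO — oldest first]: 207 @ $18.90 + 44 @ $16.55 = $4,640.50
Aug 11, 228 sold [FIFO — oldest first]: 171 @ $16.55 + 57 @ $13.20 = $3,582.45
Total COGS = $2,779.65 + $4,640.50 + $3,582.45 = $11,002.60
Ending inventory: 71 @ $13.20 + 74 @ $11.00 = $1,751.20
Check: goods available $12,753.80 = COGS $11,002.60 + ending $1,751.20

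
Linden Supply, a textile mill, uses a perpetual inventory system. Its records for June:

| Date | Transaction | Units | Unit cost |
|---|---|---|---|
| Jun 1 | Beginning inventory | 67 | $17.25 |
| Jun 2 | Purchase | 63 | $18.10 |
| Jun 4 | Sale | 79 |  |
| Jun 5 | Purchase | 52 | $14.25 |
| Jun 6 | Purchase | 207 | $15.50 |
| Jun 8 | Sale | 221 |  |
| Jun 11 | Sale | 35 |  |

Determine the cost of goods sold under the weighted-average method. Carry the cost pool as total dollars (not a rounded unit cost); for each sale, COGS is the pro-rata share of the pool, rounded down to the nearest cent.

After Jun 1: 67 on hand, pool $1,155.75 (≈ $17.2500 each)
After Jun 2: 130 on hand, pool $2,296.05 (≈ $17.6619 each)
Jun 4, sell 79: 79/130 × $2,296.05 → $1,395.29
After Jun 5: 103 on hand, pool $1,641.76 (≈ $15.9394 each)
After Jun 6: 310 on hand, pool $4,850.26 (≈ $15.6460 each)
Jun 8, sell 221: 221/310 × $4,850.26 → $3,457.76
Jun 11, sell 35: 35/89 × $1,392.50 → $547.61
Total COGS = $1,395.29 + $3,457.76 + $547.61 = $5,400.66
Ending inventory (cost pool remaining) = $844.89

COGS = $5,400.66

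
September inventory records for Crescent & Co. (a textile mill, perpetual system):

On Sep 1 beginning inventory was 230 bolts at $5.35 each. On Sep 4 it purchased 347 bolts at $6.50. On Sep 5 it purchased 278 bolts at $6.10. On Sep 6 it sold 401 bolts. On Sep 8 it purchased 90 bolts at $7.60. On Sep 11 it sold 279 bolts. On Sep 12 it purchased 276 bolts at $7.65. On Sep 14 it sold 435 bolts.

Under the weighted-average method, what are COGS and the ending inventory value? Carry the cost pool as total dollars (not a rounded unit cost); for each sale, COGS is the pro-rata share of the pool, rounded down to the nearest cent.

After Sep 1: 230 on hand, pool $1,230.50 (≈ $5.3500 each)
After Sep 4: 577 on hand, pool $3,486.00 (≈ $6.0416 each)
After Sep 5: 855 on hand, pool $5,181.80 (≈ $6.0606 each)
Sep 6, sell 401: 401/855 × $5,181.80 → $2,430.29
After Sep 8: 544 on hand, pool $3,435.51 (≈ $6.3153 each)
Sep 11, sell 279: 279/544 × $3,435.51 → $1,761.96
After Sep 12: 541 on hand, pool $3,784.95 (≈ $6.9962 each)
Sep 14, sell 435: 435/541 × $3,784.95 → $3,043.35
Total COGS = $2,430.29 + $1,761.96 + $3,043.35 = $7,235.60
Ending inventory (cost pool remaining) = $741.60
Check: goods available $7,977.20 = COGS $7,235.60 + ending $741.60

COGS = $7,235.60; ending inventory = $741.60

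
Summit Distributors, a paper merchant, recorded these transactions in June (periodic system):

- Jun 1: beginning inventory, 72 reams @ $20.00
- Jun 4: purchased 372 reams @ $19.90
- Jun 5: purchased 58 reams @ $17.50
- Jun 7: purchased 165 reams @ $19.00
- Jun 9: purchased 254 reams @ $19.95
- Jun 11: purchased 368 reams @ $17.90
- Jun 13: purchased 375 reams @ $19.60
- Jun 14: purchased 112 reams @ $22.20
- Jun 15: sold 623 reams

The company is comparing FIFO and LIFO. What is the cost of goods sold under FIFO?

FIFO COGS: 72 @ $20.00 + 372 @ $19.90 + 58 @ $17.50 + 121 @ $19.00 = $12,156.80
LIFO COGS: 112 @ $22.20 + 375 @ $19.60 + 136 @ $17.90 = $12,270.80

COGS = $12,156.80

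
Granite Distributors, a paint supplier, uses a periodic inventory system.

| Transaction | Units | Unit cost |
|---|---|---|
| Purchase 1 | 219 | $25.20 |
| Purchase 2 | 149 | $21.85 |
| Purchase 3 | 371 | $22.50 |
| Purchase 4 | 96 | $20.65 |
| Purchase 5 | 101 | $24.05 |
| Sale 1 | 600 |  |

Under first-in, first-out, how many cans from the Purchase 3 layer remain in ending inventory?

139

Sale 1 (600) [FIFO — oldest first]: 219 @ $25.20 + 149 @ $21.85 + 232 @ $22.50 = $13,994.45
Ending inventory: 139 @ $22.50 + 96 @ $20.65 + 101 @ $24.05 = $7,538.95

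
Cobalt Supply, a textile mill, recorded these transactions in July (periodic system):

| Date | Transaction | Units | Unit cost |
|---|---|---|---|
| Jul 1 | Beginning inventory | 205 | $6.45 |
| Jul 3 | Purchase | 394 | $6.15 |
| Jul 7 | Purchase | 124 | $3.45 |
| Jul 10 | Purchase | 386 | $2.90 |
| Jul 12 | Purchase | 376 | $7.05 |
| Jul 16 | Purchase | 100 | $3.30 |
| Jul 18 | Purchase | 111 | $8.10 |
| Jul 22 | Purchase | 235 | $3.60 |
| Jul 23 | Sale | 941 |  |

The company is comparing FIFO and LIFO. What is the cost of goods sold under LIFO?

FIFO COGS: 205 @ $6.45 + 394 @ $6.15 + 124 @ $3.45 + 218 @ $2.90 = $4,805.35
LIFO COGS: 235 @ $3.60 + 111 @ $8.10 + 100 @ $3.30 + 376 @ $7.05 + 119 @ $2.90 = $5,071.00

COGS = $5,071.00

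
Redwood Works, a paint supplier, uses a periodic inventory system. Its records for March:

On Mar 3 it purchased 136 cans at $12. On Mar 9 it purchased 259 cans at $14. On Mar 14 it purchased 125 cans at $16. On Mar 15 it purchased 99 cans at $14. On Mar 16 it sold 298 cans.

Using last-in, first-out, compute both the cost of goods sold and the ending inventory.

COGS = $4,422; ending inventory = $4,222

Mar 16, 298 sold [LIFO — newest first]: 99 @ $14 + 125 @ $16 + 74 @ $14 = $4,422
Ending inventory: 136 @ $12 + 185 @ $14 = $4,222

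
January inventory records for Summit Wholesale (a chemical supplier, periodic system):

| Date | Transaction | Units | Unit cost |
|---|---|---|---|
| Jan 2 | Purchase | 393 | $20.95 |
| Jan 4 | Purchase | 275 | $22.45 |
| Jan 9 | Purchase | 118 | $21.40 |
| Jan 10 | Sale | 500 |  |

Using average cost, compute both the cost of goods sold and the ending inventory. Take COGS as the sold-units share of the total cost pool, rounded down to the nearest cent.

COGS = $10,771.18; ending inventory = $6,161.12

Jan 10, sell 500: 500/786 × $16,932.30 → $10,771.18
Ending inventory (cost pool remaining) = $6,161.12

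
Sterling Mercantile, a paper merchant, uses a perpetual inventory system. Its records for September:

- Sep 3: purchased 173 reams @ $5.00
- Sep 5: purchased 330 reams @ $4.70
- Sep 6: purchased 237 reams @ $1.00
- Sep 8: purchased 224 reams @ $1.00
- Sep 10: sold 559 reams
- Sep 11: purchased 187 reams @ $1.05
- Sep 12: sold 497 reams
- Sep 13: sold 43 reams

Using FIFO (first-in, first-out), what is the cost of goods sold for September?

Sep 10, 559 sold [FIFO — oldest first]: 173 @ $5.00 + 330 @ $4.70 + 56 @ $1.00 = $2,472.00
Sep 12, 497 sold [FIFO — oldest first]: 181 @ $1.00 + 224 @ $1.00 + 92 @ $1.05 = $501.60
Sep 13, 43 sold [FIFO — oldest first]: 43 @ $1.05 = $45.15
Total COGS = $2,472.00 + $501.60 + $45.15 = $3,018.75
Ending inventory: 52 @ $1.05 = $54.60

COGS = $3,018.75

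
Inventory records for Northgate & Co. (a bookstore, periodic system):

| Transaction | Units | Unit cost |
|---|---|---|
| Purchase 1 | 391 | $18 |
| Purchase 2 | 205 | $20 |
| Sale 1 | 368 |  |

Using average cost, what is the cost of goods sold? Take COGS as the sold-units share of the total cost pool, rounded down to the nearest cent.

COGS = $6,877.15

Sale 1, sell 368: 368/596 × $11,138.00 → $6,877.15
Ending inventory (cost pool remaining) = $4,260.85
Check: goods available $11,138.00 = COGS $6,877.15 + ending $4,260.85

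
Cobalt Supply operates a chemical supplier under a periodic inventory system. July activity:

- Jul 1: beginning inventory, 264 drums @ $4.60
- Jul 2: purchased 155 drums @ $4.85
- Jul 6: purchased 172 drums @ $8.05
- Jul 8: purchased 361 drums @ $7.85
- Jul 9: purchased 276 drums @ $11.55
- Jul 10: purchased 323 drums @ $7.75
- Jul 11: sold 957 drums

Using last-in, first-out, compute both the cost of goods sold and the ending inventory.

Jul 11, 957 sold [LIFO — newest first]: 323 @ $7.75 + 276 @ $11.55 + 358 @ $7.85 = $8,501.35
Ending inventory: 264 @ $4.60 + 155 @ $4.85 + 172 @ $8.05 + 3 @ $7.85 = $3,374.30

COGS = $8,501.35; ending inventory = $3,374.30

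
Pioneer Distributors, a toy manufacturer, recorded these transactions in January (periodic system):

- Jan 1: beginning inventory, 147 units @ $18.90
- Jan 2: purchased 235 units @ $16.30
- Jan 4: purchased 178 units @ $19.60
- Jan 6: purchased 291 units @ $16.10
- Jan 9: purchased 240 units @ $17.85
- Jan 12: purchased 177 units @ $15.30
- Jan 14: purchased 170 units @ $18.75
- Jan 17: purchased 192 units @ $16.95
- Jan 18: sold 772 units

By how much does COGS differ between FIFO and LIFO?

FIFO COGS: 147 @ $18.90 + 235 @ $16.30 + 178 @ $19.60 + 212 @ $16.10 = $13,510.80
LIFO COGS: 192 @ $16.95 + 170 @ $18.75 + 177 @ $15.30 + 233 @ $17.85 = $13,309.05
Difference = |$13,510.80 − $13,309.05| = $201.75

$201.75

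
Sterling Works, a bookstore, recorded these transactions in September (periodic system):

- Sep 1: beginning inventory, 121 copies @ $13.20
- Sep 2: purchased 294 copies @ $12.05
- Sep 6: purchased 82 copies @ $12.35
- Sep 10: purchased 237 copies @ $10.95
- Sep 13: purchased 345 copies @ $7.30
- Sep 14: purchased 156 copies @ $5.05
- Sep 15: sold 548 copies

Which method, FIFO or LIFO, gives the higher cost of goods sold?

FIFO

FIFO COGS: 121 @ $13.20 + 294 @ $12.05 + 82 @ $12.35 + 51 @ $10.95 = $6,711.05
LIFO COGS: 156 @ $5.05 + 345 @ $7.30 + 47 @ $10.95 = $3,820.95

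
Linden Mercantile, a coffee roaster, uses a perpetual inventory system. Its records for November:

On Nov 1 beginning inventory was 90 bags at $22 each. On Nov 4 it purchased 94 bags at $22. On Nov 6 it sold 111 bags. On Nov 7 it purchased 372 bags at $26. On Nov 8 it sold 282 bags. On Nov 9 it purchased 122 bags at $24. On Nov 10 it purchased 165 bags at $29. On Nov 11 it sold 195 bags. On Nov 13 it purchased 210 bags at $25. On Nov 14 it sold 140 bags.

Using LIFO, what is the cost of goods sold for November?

COGS = $18,779

Nov 6, 111 sold [LIFO — newest first]: 94 @ $22 + 17 @ $22 = $2,442
Nov 8, 282 sold [LIFO — newest first]: 282 @ $26 = $7,332
Nov 11, 195 sold [LIFO — newest first]: 165 @ $29 + 30 @ $24 = $5,505
Nov 14, 140 sold [LIFO — newest first]: 140 @ $25 = $3,500
Total COGS = $2,442 + $7,332 + $5,505 + $3,500 = $18,779
Ending inventory: 73 @ $22 + 90 @ $26 + 92 @ $24 + 70 @ $25 = $7,904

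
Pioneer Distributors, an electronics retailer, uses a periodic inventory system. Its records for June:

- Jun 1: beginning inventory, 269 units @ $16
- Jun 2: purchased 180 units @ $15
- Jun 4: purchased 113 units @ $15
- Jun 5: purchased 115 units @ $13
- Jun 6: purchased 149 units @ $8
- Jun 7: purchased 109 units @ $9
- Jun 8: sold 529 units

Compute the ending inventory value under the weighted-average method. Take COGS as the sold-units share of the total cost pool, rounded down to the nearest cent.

Ending inventory = $5,370.06

Jun 8, sell 529: 529/935 × $12,367.00 → $6,996.94
Ending inventory (cost pool remaining) = $5,370.06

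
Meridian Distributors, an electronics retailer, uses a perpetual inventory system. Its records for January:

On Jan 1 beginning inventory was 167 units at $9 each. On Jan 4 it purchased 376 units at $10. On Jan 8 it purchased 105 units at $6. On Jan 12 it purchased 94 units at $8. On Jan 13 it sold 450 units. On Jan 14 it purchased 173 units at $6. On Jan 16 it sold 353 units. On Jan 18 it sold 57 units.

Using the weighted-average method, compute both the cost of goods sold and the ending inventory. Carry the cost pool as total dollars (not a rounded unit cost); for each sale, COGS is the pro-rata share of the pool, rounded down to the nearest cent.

COGS = $7,250.92; ending inventory = $432.08

After Jan 1: 167 on hand, pool $1,503.00 (≈ $9.0000 each)
After Jan 4: 543 on hand, pool $5,263.00 (≈ $9.6924 each)
After Jan 8: 648 on hand, pool $5,893.00 (≈ $9.0941 each)
After Jan 12: 742 on hand, pool $6,645.00 (≈ $8.9555 each)
Jan 13, sell 450: 450/742 × $6,645.00 → $4,029.98
After Jan 14: 465 on hand, pool $3,653.02 (≈ $7.8560 each)
Jan 16, sell 353: 353/465 × $3,653.02 → $2,773.15
Jan 18, sell 57: 57/112 × $879.87 → $447.79
Total COGS = $4,029.98 + $2,773.15 + $447.79 = $7,250.92
Ending inventory (cost pool remaining) = $432.08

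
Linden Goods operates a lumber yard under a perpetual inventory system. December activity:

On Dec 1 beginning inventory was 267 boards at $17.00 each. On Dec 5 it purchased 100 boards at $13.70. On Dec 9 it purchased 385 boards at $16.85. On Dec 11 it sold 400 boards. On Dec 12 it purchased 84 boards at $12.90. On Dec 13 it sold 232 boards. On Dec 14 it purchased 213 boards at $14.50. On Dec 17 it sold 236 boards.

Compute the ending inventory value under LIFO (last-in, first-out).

Ending inventory = $3,077.00

Dec 11, 400 sold [LIFO — newest first]: 385 @ $16.85 + 15 @ $13.70 = $6,692.75
Dec 13, 232 sold [LIFO — newest first]: 84 @ $12.90 + 85 @ $13.70 + 63 @ $17.00 = $3,319.10
Dec 17, 236 sold [LIFO — newest first]: 213 @ $14.50 + 23 @ $17.00 = $3,479.50
Total COGS = $6,692.75 + $3,319.10 + $3,479.50 = $13,491.35
Ending inventory: 181 @ $17.00 = $3,077.00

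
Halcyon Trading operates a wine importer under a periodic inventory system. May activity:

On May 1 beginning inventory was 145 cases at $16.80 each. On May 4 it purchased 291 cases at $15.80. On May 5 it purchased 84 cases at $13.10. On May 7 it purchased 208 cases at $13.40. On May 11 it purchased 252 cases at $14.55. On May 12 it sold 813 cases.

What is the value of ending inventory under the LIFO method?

May 12, 813 sold [LIFO — newest first]: 252 @ $14.55 + 208 @ $13.40 + 84 @ $13.10 + 269 @ $15.80 = $11,804.40
Ending inventory: 145 @ $16.80 + 22 @ $15.80 = $2,783.60

Ending inventory = $2,783.60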